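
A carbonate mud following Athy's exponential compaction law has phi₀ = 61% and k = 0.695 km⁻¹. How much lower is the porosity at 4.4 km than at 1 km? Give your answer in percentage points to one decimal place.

phi(1) = 0.61·e^(−0.695×1) = 0.3044
phi(4.4) = 0.61·e^(−0.695×4.4) = 0.0287
Δphi = 0.3044 − 0.0287 = 0.2758

27.6 percentage points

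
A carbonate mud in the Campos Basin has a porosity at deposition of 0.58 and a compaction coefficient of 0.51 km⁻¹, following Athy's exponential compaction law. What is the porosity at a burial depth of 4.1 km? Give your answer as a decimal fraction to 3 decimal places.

0.072

n = n₀·exp(−k·Z) = 0.58 × exp(−0.51 × 4.1) = 0.58 × exp(−2.091)
  = 0.58 × 0.1236 = 0.0717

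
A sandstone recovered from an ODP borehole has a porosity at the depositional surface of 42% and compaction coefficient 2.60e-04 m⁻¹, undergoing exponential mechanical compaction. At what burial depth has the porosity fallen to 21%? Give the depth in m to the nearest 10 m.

2670 m

Working in km (1 km = 1000 m; β in km⁻¹ = β in m⁻¹ × 1000):
Invert Athy's law: d = ln(n₀/n) / β
d = ln(0.42/0.21) / 0.26 = ln(2) / 0.26 = 0.6931 / 0.26 = 2.666 km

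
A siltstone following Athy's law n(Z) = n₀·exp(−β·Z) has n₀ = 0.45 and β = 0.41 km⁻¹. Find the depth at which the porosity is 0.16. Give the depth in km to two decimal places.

2.52 km

Invert Athy's law: Z = ln(n₀/n) / β
Z = ln(0.45/0.16) / 0.41 = ln(2.812) / 0.41 = 1.0341 / 0.41 = 2.522 km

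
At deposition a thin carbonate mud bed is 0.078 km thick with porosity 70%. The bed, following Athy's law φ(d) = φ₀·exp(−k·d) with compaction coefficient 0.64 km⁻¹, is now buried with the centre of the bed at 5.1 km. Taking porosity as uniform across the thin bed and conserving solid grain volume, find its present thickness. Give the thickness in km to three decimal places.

0.024 km

Porosity at 5.1 km: φ = 0.7·exp(−0.64×5.1) = 0.0268
Solid-volume conservation: h(1−φ) = h₀(1−φ₀) ⇒ h = h₀·(1−φ₀)/(1−φ)
h = 0.078 × (1 − 0.7)/(1 − 0.0268) = 0.078 × 0.3083 = 0.0240 km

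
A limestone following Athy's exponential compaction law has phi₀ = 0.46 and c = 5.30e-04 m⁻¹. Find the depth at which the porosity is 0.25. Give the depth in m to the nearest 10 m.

1150 m

Working in km (1 km = 1000 m; c in km⁻¹ = c in m⁻¹ × 1000):
Invert Athy's law: z = ln(phi₀/phi) / c
z = ln(0.46/0.25) / 0.53 = ln(1.84) / 0.53 = 0.6098 / 0.53 = 1.151 km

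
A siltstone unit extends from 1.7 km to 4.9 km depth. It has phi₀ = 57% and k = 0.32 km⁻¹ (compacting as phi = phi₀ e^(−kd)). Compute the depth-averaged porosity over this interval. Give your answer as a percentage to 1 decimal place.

20.7%

⟨phi⟩ = (1/(d₂−d₁)) ∫ phi₀ e^(−kd) dd = phi₀·(e^(−k·d₁) − e^(−k·d₂)) / (k·(d₂−d₁))
e^(−0.32×1.7) = 0.5804; e^(−0.32×4.9) = 0.2085
⟨phi⟩ = 0.57 × (0.5804 − 0.2085) / (0.32 × 3.2) = 0.57 × 0.3632 = 0.2070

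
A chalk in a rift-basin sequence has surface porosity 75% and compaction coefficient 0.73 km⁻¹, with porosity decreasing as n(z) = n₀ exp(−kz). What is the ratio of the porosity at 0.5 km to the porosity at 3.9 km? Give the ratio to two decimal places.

n(z₁)/n(z₂) = e^(−k·z₁)/e^(−k·z₂) = e^{k(z₂−z₁)}
= exp(0.73 × 3.4) = exp(2.482) = 11.9652

11.97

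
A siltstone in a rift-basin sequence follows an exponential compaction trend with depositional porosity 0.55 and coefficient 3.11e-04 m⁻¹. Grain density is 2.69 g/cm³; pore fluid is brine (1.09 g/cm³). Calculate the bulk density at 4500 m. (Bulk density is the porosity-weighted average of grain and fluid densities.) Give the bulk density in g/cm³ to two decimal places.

Working in km (1 km = 1000 m; k in km⁻¹ = k in m⁻¹ × 1000):
Porosity at depth: n = 0.55·exp(−0.311×4.5) = 0.55×0.2467 = 0.1357
Bulk density: ρ_b = (1−n)ρ_g + n·ρ_f = 0.8643×2.69 + 0.1357×1.09
       = 2.325 + 0.148 = 2.473 g/cm³

2.47 g/cm³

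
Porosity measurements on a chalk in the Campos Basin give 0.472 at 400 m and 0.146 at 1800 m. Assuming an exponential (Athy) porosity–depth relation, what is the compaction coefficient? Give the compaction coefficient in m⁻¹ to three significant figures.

Working in km (1 km = 1000 m; k in km⁻¹ = k in m⁻¹ × 1000):
Athy: phi(z) = phi₀ e^(−kz) ⇒ phi₁/phi₂ = e^{k(z₂−z₁)} ⇒ k = ln(phi₁/phi₂)/(z₂−z₁)
k = ln(0.472/0.146) / (1.8 − 0.4) = ln(3.233) / 1.4 = 1.1734 / 1.4 = 0.8381 km⁻¹

0.000838 m⁻¹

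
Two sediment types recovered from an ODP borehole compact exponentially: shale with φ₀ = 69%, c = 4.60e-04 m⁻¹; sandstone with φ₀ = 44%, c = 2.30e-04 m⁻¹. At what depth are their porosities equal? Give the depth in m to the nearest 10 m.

1960 m

Working in km (1 km = 1000 m; c in km⁻¹ = c in m⁻¹ × 1000):
Set φ₀ₐ e^(−cₐZ) = φ₀ᵦ e^(−cᵦZ) ⇒ ln(φ₀ₐ/φ₀ᵦ) = (cₐ − cᵦ)·Z
Z = ln(0.69/0.44) / (0.46 − 0.23) = 0.4499 / 0.23 = 1.956 km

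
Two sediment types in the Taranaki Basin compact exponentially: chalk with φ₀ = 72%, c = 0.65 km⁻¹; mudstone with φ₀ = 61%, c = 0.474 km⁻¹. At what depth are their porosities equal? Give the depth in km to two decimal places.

0.94 km

Set φ₀ₐ e^(−cₐd) = φ₀ᵦ e^(−cᵦd) ⇒ ln(φ₀ₐ/φ₀ᵦ) = (cₐ − cᵦ)·d
d = ln(0.72/0.61) / (0.65 − 0.474) = 0.1658 / 0.176 = 0.942 km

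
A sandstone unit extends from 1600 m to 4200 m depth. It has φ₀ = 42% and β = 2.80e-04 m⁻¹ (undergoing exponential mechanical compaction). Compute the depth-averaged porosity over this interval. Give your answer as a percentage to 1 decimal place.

Working in km (1 km = 1000 m; β in km⁻¹ = β in m⁻¹ × 1000):
⟨φ⟩ = (1/(d₂−d₁)) ∫ φ₀ e^(−βd) dd = φ₀·(e^(−β·d₁) − e^(−β·d₂)) / (β·(d₂−d₁))
e^(−0.28×1.6) = 0.6389; e^(−0.28×4.2) = 0.3085
⟨φ⟩ = 0.42 × (0.6389 − 0.3085) / (0.28 × 2.6) = 0.42 × 0.4538 = 0.1906

19.1%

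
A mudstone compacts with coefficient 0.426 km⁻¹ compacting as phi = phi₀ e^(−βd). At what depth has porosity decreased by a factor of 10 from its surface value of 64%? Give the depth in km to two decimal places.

phi/phi₀ = 1/10 ⇒ exp(−β·d) = 1/10 ⇒ d = ln(10) / β
d = 2.3026 / 0.426 = 5.405 km

5.41 km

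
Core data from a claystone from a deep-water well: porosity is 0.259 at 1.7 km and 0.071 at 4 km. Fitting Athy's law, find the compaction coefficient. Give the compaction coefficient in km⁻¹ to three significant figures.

0.563 km⁻¹

Athy: n(Z) = n₀ e^(−cZ) ⇒ n₁/n₂ = e^{c(Z₂−Z₁)} ⇒ c = ln(n₁/n₂)/(Z₂−Z₁)
c = ln(0.259/0.071) / (4 − 1.7) = ln(3.648) / 2.3 = 1.2941 / 2.3 = 0.5627 km⁻¹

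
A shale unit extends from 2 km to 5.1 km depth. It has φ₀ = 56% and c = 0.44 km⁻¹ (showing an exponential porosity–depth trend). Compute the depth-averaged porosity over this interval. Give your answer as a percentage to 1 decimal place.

⟨φ⟩ = (1/(Z₂−Z₁)) ∫ φ₀ e^(−cZ) dZ = φ₀·(e^(−c·Z₁) − e^(−c·Z₂)) / (c·(Z₂−Z₁))
e^(−0.44×2) = 0.4148; e^(−0.44×5.1) = 0.1060
⟨φ⟩ = 0.56 × (0.4148 − 0.1060) / (0.44 × 3.1) = 0.56 × 0.2264 = 0.1268

12.7%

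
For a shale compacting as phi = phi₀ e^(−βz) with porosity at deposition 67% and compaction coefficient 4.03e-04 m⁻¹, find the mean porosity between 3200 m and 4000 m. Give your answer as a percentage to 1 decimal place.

15.8%

Working in km (1 km = 1000 m; β in km⁻¹ = β in m⁻¹ × 1000):
⟨phi⟩ = (1/(z₂−z₁)) ∫ phi₀ e^(−βz) dz = phi₀·(e^(−β·z₁) − e^(−β·z₂)) / (β·(z₂−z₁))
e^(−0.403×3.2) = 0.2754; e^(−0.403×4) = 0.1995
⟨phi⟩ = 0.67 × (0.2754 − 0.1995) / (0.403 × 0.8) = 0.67 × 0.2354 = 0.1577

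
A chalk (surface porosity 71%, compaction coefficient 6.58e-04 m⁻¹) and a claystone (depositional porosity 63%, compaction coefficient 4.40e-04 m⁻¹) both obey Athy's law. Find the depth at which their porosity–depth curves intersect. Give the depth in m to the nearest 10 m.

Working in km (1 km = 1000 m; k in km⁻¹ = k in m⁻¹ × 1000):
Set n₀ₐ e^(−kₐZ) = n₀ᵦ e^(−kᵦZ) ⇒ ln(n₀ₐ/n₀ᵦ) = (kₐ − kᵦ)·Z
Z = ln(0.71/0.63) / (0.658 − 0.44) = 0.1195 / 0.218 = 0.548 km

550 m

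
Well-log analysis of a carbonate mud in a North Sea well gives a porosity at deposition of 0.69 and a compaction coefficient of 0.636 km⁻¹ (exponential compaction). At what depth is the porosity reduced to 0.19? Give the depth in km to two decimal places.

Invert Athy's law: d = ln(n₀/n) / β
d = ln(0.69/0.19) / 0.636 = ln(3.632) / 0.636 = 1.2897 / 0.636 = 2.028 km

2.03 km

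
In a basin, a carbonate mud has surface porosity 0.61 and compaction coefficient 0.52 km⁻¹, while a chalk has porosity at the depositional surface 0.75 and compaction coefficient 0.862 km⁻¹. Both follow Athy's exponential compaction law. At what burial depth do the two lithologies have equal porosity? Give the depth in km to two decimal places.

0.60 km

Set n₀ₐ e^(−βₐZ) = n₀ᵦ e^(−βᵦZ) ⇒ ln(n₀ₐ/n₀ᵦ) = (βₐ − βᵦ)·Z
Z = ln(0.61/0.75) / (0.52 − 0.862) = -0.2066 / -0.342 = 0.604 km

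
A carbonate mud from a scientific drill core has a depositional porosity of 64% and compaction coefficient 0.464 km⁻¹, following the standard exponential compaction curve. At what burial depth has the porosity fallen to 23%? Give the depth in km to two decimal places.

2.21 km

Invert Athy's law: z = ln(phi₀/phi) / c
z = ln(0.64/0.23) / 0.464 = ln(2.783) / 0.464 = 1.0234 / 0.464 = 2.206 km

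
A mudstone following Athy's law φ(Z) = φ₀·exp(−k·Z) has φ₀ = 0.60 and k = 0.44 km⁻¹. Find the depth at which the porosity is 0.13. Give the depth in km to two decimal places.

3.48 km

Invert Athy's law: Z = ln(φ₀/φ) / k
Z = ln(0.6/0.13) / 0.44 = ln(4.615) / 0.44 = 1.5294 / 0.44 = 3.476 km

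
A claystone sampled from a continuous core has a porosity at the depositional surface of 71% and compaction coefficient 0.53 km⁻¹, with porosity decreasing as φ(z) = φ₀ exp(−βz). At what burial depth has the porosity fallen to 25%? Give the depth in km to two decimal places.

Invert Athy's law: z = ln(φ₀/φ) / β
z = ln(0.71/0.25) / 0.53 = ln(2.84) / 0.53 = 1.0438 / 0.53 = 1.969 km

1.97 km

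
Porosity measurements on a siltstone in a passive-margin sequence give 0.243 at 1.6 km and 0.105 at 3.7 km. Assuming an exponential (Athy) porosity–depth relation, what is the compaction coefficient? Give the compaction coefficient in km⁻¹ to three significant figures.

0.400 km⁻¹

Athy: phi(z) = phi₀ e^(−βz) ⇒ phi₁/phi₂ = e^{β(z₂−z₁)} ⇒ β = ln(phi₁/phi₂)/(z₂−z₁)
β = ln(0.243/0.105) / (3.7 − 1.6) = ln(2.314) / 2.1 = 0.8391 / 2.1 = 0.3996 km⁻¹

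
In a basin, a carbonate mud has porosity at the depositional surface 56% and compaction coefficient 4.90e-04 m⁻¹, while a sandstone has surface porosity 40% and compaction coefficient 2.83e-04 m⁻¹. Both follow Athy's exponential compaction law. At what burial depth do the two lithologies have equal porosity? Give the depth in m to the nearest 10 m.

1630 m

Working in km (1 km = 1000 m; c in km⁻¹ = c in m⁻¹ × 1000):
Set phi₀ₐ e^(−cₐz) = phi₀ᵦ e^(−cᵦz) ⇒ ln(phi₀ₐ/phi₀ᵦ) = (cₐ − cᵦ)·z
z = ln(0.56/0.4) / (0.49 − 0.283) = 0.3365 / 0.207 = 1.625 km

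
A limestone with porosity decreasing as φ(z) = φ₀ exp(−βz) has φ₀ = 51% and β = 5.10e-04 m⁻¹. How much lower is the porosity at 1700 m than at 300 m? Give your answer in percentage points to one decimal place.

Working in km (1 km = 1000 m; β in km⁻¹ = β in m⁻¹ × 1000):
φ(0.3) = 0.51·e^(−0.51×0.3) = 0.4376
φ(1.7) = 0.51·e^(−0.51×1.7) = 0.2143
Δφ = 0.4376 − 0.2143 = 0.2233

22.3 percentage points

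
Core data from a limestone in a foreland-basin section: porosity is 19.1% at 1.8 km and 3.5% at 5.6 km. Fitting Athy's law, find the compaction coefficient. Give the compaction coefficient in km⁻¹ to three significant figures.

Athy: n(d) = n₀ e^(−kd) ⇒ n₁/n₂ = e^{k(d₂−d₁)} ⇒ k = ln(n₁/n₂)/(d₂−d₁)
k = ln(0.191/0.035) / (5.6 − 1.8) = ln(5.457) / 3.8 = 1.6969 / 3.8 = 0.4466 km⁻¹

0.447 km⁻¹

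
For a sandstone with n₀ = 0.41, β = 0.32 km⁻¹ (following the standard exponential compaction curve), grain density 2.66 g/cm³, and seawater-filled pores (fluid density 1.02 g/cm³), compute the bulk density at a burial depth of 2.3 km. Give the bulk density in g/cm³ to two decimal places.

Porosity at depth: n = 0.41·exp(−0.32×2.3) = 0.41×0.4790 = 0.1964
Bulk density: ρ_b = (1−n)ρ_g + n·ρ_f = 0.8036×2.66 + 0.1964×1.02
       = 2.138 + 0.200 = 2.338 g/cm³

2.34 g/cm³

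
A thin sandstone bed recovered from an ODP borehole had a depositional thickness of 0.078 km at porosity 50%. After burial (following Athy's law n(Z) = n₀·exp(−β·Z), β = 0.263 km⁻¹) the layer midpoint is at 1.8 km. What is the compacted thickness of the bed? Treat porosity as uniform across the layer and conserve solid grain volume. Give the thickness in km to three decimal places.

Porosity at 1.8 km: n = 0.5·exp(−0.263×1.8) = 0.3114
Solid-volume conservation: h(1−n) = h₀(1−n₀) ⇒ h = h₀·(1−n₀)/(1−n)
h = 0.078 × (1 − 0.5)/(1 − 0.3114) = 0.078 × 0.7262 = 0.0566 km

0.057 km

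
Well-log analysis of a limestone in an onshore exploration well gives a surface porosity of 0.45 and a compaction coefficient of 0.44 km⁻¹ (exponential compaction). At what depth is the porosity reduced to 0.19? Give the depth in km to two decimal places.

Invert Athy's law: z = ln(n₀/n) / c
z = ln(0.45/0.19) / 0.44 = ln(2.368) / 0.44 = 0.8622 / 0.44 = 1.960 km

1.96 km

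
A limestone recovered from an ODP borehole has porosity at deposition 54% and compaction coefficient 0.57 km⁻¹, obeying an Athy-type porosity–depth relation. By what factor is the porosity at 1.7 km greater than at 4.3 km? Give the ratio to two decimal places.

4.40

n(Z₁)/n(Z₂) = e^(−β·Z₁)/e^(−β·Z₂) = e^{β(Z₂−Z₁)}
= exp(0.57 × 2.6) = exp(1.482) = 4.4017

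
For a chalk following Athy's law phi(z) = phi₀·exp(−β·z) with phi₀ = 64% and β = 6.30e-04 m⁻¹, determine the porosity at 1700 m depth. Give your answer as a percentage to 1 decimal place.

Working in km (1 km = 1000 m; β in km⁻¹ = β in m⁻¹ × 1000):
phi = phi₀·exp(−β·z) = 0.64 × exp(−0.63 × 1.7) = 0.64 × exp(−1.071)
  = 0.64 × 0.3427 = 0.2193

21.9%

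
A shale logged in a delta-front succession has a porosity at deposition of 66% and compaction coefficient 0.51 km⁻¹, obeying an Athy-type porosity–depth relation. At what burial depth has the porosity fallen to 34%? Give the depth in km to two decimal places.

1.30 km

Invert Athy's law: z = ln(phi₀/phi) / β
z = ln(0.66/0.34) / 0.51 = ln(1.941) / 0.51 = 0.6633 / 0.51 = 1.301 km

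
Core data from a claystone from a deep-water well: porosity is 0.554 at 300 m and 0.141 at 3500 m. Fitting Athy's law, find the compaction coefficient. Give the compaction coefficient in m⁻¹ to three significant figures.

Working in km (1 km = 1000 m; c in km⁻¹ = c in m⁻¹ × 1000):
Athy: phi(z) = phi₀ e^(−cz) ⇒ phi₁/phi₂ = e^{c(z₂−z₁)} ⇒ c = ln(phi₁/phi₂)/(z₂−z₁)
c = ln(0.554/0.141) / (3.5 − 0.3) = ln(3.929) / 3.2 = 1.3684 / 3.2 = 0.4276 km⁻¹

0.000428 m⁻¹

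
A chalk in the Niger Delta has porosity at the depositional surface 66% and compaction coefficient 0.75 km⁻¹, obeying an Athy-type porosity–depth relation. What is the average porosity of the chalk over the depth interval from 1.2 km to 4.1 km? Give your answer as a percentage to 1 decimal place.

⟨n⟩ = (1/(Z₂−Z₁)) ∫ n₀ e^(−cZ) dZ = n₀·(e^(−c·Z₁) − e^(−c·Z₂)) / (c·(Z₂−Z₁))
e^(−0.75×1.2) = 0.4066; e^(−0.75×4.1) = 0.0462
⟨n⟩ = 0.66 × (0.4066 − 0.0462) / (0.75 × 2.9) = 0.66 × 0.1657 = 0.1094

10.9%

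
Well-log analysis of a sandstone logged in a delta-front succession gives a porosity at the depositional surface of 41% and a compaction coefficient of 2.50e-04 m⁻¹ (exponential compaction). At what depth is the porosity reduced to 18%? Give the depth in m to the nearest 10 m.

3290 m

Working in km (1 km = 1000 m; c in km⁻¹ = c in m⁻¹ × 1000):
Invert Athy's law: Z = ln(phi₀/phi) / c
Z = ln(0.41/0.18) / 0.25 = ln(2.278) / 0.25 = 0.8232 / 0.25 = 3.293 km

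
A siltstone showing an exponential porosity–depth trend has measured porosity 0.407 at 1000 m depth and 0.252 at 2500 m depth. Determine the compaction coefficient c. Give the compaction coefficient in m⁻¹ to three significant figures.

Working in km (1 km = 1000 m; c in km⁻¹ = c in m⁻¹ × 1000):
Athy: n(d) = n₀ e^(−cd) ⇒ n₁/n₂ = e^{c(d₂−d₁)} ⇒ c = ln(n₁/n₂)/(d₂−d₁)
c = ln(0.407/0.252) / (2.5 − 1) = ln(1.615) / 1.5 = 0.4794 / 1.5 = 0.3196 km⁻¹

0.000320 m⁻¹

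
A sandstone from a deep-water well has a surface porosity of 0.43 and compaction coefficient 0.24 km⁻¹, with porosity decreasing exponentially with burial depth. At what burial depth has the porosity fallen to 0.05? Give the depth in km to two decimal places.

Invert Athy's law: Z = ln(φ₀/φ) / k
Z = ln(0.43/0.05) / 0.24 = ln(8.6) / 0.24 = 2.1518 / 0.24 = 8.966 km

8.97 km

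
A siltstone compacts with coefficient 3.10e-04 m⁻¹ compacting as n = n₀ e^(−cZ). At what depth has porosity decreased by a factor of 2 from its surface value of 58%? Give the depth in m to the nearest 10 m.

2240 m

Working in km (1 km = 1000 m; c in km⁻¹ = c in m⁻¹ × 1000):
n/n₀ = 1/2 ⇒ exp(−c·Z) = 1/2 ⇒ Z = ln(2) / c
Z = 0.6931 / 0.31 = 2.236 km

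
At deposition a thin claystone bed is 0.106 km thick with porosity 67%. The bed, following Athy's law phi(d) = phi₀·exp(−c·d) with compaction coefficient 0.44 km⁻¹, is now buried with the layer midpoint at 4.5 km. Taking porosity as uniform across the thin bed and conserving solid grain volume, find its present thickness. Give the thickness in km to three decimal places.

0.039 km

Porosity at 4.5 km: phi = 0.67·exp(−0.44×4.5) = 0.0925
Solid-volume conservation: h(1−phi) = h₀(1−phi₀) ⇒ h = h₀·(1−phi₀)/(1−phi)
h = 0.106 × (1 − 0.67)/(1 − 0.0925) = 0.106 × 0.3636 = 0.0385 km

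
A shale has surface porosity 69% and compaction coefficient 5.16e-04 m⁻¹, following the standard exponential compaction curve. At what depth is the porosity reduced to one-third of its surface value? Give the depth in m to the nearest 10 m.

Working in km (1 km = 1000 m; β in km⁻¹ = β in m⁻¹ × 1000):
n/n₀ = 1/3 ⇒ exp(−β·Z) = 1/3 ⇒ Z = ln(3) / β
Z = 1.0986 / 0.516 = 2.129 km

2130 m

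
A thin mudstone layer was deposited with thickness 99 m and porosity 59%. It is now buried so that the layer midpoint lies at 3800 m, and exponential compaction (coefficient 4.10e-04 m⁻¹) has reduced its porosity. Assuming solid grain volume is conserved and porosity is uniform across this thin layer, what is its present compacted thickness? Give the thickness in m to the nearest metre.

46 m

Working in km (1 km = 1000 m; c in km⁻¹ = c in m⁻¹ × 1000):
Porosity at 3.8 km: φ = 0.59·exp(−0.41×3.8) = 0.1242
Solid-volume conservation: h(1−φ) = h₀(1−φ₀) ⇒ h = h₀·(1−φ₀)/(1−φ)
h = 0.099 × (1 − 0.59)/(1 − 0.1242) = 0.099 × 0.4682 = 0.0463 km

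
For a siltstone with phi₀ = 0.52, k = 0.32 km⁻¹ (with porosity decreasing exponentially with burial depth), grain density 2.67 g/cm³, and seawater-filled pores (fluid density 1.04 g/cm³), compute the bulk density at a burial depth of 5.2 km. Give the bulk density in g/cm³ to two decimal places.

2.51 g/cm³

Porosity at depth: phi = 0.52·exp(−0.32×5.2) = 0.52×0.1894 = 0.0985
Bulk density: ρ_b = (1−phi)ρ_g + phi·ρ_f = 0.9015×2.67 + 0.0985×1.04
       = 2.407 + 0.102 = 2.509 g/cm³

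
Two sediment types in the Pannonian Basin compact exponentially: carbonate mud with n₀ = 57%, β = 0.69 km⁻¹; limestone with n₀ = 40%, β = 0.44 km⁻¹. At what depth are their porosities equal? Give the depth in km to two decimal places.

Set n₀ₐ e^(−βₐZ) = n₀ᵦ e^(−βᵦZ) ⇒ ln(n₀ₐ/n₀ᵦ) = (βₐ − βᵦ)·Z
Z = ln(0.57/0.4) / (0.69 − 0.44) = 0.3542 / 0.25 = 1.417 km

1.42 km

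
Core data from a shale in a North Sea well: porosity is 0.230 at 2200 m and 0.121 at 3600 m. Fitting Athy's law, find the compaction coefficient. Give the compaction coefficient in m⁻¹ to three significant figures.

0.000459 m⁻¹

Working in km (1 km = 1000 m; c in km⁻¹ = c in m⁻¹ × 1000):
Athy: phi(z) = phi₀ e^(−cz) ⇒ phi₁/phi₂ = e^{c(z₂−z₁)} ⇒ c = ln(phi₁/phi₂)/(z₂−z₁)
c = ln(0.23/0.121) / (3.6 − 2.2) = ln(1.901) / 1.4 = 0.6423 / 1.4 = 0.4588 km⁻¹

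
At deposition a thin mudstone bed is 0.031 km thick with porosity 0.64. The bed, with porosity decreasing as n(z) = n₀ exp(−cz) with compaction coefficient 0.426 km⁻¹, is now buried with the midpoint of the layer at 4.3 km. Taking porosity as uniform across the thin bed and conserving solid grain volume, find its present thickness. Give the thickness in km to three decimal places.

0.012 km

Porosity at 4.3 km: n = 0.64·exp(−0.426×4.3) = 0.1025
Solid-volume conservation: h(1−n) = h₀(1−n₀) ⇒ h = h₀·(1−n₀)/(1−n)
h = 0.031 × (1 − 0.64)/(1 − 0.1025) = 0.031 × 0.4011 = 0.0124 km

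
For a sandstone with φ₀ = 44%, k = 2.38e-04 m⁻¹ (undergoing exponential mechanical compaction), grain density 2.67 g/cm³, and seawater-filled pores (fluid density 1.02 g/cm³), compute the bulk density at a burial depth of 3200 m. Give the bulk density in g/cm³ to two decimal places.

2.33 g/cm³

Working in km (1 km = 1000 m; k in km⁻¹ = k in m⁻¹ × 1000):
Porosity at depth: φ = 0.44·exp(−0.238×3.2) = 0.44×0.4669 = 0.2054
Bulk density: ρ_b = (1−φ)ρ_g + φ·ρ_f = 0.7946×2.67 + 0.2054×1.02
       = 2.121 + 0.210 = 2.331 g/cm³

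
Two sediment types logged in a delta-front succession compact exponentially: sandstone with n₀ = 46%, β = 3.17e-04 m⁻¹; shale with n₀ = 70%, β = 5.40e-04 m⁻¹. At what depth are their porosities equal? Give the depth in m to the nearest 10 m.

1880 m

Working in km (1 km = 1000 m; β in km⁻¹ = β in m⁻¹ × 1000):
Set n₀ₐ e^(−βₐz) = n₀ᵦ e^(−βᵦz) ⇒ ln(n₀ₐ/n₀ᵦ) = (βₐ − βᵦ)·z
z = ln(0.46/0.7) / (0.317 − 0.54) = -0.4199 / -0.223 = 1.883 km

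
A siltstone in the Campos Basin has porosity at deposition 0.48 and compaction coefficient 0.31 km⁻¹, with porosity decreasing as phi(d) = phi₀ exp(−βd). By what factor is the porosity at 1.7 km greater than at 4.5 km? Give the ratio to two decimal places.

phi(d₁)/phi(d₂) = e^(−β·d₁)/e^(−β·d₂) = e^{β(d₂−d₁)}
= exp(0.31 × 2.8) = exp(0.868) = 2.3821

2.38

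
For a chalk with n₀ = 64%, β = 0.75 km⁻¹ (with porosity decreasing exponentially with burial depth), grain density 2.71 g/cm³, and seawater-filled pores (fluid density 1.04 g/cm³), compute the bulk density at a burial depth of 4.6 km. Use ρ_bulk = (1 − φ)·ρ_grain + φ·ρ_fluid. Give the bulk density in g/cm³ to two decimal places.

Porosity at depth: n = 0.64·exp(−0.75×4.6) = 0.64×0.0317 = 0.0203
Bulk density: ρ_b = (1−n)ρ_g + n·ρ_f = 0.9797×2.71 + 0.0203×1.04
       = 2.655 + 0.021 = 2.676 g/cm³

2.68 g/cm³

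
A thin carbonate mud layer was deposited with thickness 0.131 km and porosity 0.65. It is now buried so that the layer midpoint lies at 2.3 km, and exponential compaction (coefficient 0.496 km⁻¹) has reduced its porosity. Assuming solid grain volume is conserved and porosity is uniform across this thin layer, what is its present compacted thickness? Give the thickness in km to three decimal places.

0.058 km

Porosity at 2.3 km: n = 0.65·exp(−0.496×2.3) = 0.2077
Solid-volume conservation: h(1−n) = h₀(1−n₀) ⇒ h = h₀·(1−n₀)/(1−n)
h = 0.131 × (1 − 0.65)/(1 − 0.2077) = 0.131 × 0.4418 = 0.0579 km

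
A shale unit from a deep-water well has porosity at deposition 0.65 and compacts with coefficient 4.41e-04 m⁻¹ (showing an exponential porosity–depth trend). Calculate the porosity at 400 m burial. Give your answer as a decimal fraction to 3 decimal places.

0.545

Working in km (1 km = 1000 m; c in km⁻¹ = c in m⁻¹ × 1000):
φ = φ₀·exp(−c·Z) = 0.65 × exp(−0.441 × 0.4) = 0.65 × exp(−0.1764)
  = 0.65 × 0.8383 = 0.5449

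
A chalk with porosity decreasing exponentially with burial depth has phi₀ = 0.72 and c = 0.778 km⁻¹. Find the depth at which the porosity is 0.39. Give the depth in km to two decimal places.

0.79 km

Invert Athy's law: d = ln(phi₀/phi) / c
d = ln(0.72/0.39) / 0.778 = ln(1.846) / 0.778 = 0.6131 / 0.778 = 0.788 km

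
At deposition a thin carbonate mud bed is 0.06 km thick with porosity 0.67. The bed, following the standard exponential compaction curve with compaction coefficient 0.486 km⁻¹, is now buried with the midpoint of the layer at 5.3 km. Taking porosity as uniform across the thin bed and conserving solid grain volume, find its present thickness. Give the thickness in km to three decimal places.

0.021 km

Porosity at 5.3 km: n = 0.67·exp(−0.486×5.3) = 0.0510
Solid-volume conservation: h(1−n) = h₀(1−n₀) ⇒ h = h₀·(1−n₀)/(1−n)
h = 0.06 × (1 − 0.67)/(1 − 0.0510) = 0.06 × 0.3477 = 0.0209 km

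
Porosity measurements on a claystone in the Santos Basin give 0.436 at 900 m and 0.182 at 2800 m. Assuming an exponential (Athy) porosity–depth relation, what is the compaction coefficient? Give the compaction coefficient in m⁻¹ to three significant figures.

0.000460 m⁻¹

Working in km (1 km = 1000 m; k in km⁻¹ = k in m⁻¹ × 1000):
Athy: φ(Z) = φ₀ e^(−kZ) ⇒ φ₁/φ₂ = e^{k(Z₂−Z₁)} ⇒ k = ln(φ₁/φ₂)/(Z₂−Z₁)
k = ln(0.436/0.182) / (2.8 − 0.9) = ln(2.396) / 1.9 = 0.8736 / 1.9 = 0.4598 km⁻¹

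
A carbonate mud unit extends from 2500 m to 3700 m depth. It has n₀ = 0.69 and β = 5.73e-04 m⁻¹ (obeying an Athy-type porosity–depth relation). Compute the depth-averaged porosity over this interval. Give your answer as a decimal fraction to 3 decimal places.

Working in km (1 km = 1000 m; β in km⁻¹ = β in m⁻¹ × 1000):
⟨n⟩ = (1/(z₂−z₁)) ∫ n₀ e^(−βz) dz = n₀·(e^(−β·z₁) − e^(−β·z₂)) / (β·(z₂−z₁))
e^(−0.573×2.5) = 0.2387; e^(−0.573×3.7) = 0.1200
⟨n⟩ = 0.69 × (0.2387 − 0.1200) / (0.573 × 1.2) = 0.69 × 0.1726 = 0.1191

0.119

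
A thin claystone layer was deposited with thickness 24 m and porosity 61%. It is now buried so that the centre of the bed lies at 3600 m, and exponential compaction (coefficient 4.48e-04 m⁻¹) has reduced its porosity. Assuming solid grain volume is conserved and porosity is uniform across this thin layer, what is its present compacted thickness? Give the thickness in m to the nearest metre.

11 m

Working in km (1 km = 1000 m; β in km⁻¹ = β in m⁻¹ × 1000):
Porosity at 3.6 km: n = 0.61·exp(−0.448×3.6) = 0.1216
Solid-volume conservation: h(1−n) = h₀(1−n₀) ⇒ h = h₀·(1−n₀)/(1−n)
h = 0.024 × (1 − 0.61)/(1 − 0.1216) = 0.024 × 0.4440 = 0.0107 km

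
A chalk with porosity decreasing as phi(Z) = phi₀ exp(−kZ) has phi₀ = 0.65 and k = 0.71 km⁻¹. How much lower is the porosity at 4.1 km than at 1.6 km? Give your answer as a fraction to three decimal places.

phi(1.6) = 0.65·e^(−0.71×1.6) = 0.2087
phi(4.1) = 0.65·e^(−0.71×4.1) = 0.0354
Δphi = 0.2087 − 0.0354 = 0.1733

0.173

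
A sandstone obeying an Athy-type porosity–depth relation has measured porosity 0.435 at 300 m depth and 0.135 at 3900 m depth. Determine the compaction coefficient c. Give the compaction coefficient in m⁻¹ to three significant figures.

0.000325 m⁻¹

Working in km (1 km = 1000 m; c in km⁻¹ = c in m⁻¹ × 1000):
Athy: n(Z) = n₀ e^(−cZ) ⇒ n₁/n₂ = e^{c(Z₂−Z₁)} ⇒ c = ln(n₁/n₂)/(Z₂−Z₁)
c = ln(0.435/0.135) / (3.9 − 0.3) = ln(3.222) / 3.6 = 1.1701 / 3.6 = 0.325 km⁻¹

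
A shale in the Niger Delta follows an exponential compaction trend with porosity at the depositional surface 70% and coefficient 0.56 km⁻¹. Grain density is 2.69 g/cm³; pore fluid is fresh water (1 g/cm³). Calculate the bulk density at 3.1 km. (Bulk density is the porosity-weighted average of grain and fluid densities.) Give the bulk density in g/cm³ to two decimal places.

Porosity at depth: phi = 0.7·exp(−0.56×3.1) = 0.7×0.1762 = 0.1234
Bulk density: ρ_b = (1−phi)ρ_g + phi·ρ_f = 0.8766×2.69 + 0.1234×1
       = 2.358 + 0.123 = 2.482 g/cm³

2.48 g/cm³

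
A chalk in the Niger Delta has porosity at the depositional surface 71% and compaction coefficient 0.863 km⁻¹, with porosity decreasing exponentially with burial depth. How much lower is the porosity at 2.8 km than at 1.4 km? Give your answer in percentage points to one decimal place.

14.9 percentage points

n(1.4) = 0.71·e^(−0.863×1.4) = 0.2121
n(2.8) = 0.71·e^(−0.863×2.8) = 0.0634
Δn = 0.2121 − 0.0634 = 0.1487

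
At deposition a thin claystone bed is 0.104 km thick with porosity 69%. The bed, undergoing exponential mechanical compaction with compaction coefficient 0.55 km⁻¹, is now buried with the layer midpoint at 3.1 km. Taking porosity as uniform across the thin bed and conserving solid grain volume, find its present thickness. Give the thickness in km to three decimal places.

0.037 km

Porosity at 3.1 km: n = 0.69·exp(−0.55×3.1) = 0.1254
Solid-volume conservation: h(1−n) = h₀(1−n₀) ⇒ h = h₀·(1−n₀)/(1−n)
h = 0.104 × (1 − 0.69)/(1 − 0.1254) = 0.104 × 0.3545 = 0.0369 km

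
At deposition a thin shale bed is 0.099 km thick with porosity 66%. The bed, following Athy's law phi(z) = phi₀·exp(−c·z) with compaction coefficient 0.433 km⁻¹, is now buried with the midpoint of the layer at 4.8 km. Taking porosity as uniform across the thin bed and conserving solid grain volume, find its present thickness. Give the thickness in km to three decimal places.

0.037 km

Porosity at 4.8 km: phi = 0.66·exp(−0.433×4.8) = 0.0826
Solid-volume conservation: h(1−phi) = h₀(1−phi₀) ⇒ h = h₀·(1−phi₀)/(1−phi)
h = 0.099 × (1 − 0.66)/(1 − 0.0826) = 0.099 × 0.3706 = 0.0367 km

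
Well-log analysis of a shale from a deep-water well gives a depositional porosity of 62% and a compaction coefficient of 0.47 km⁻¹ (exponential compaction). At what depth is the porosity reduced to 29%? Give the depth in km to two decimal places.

1.62 km

Invert Athy's law: Z = ln(n₀/n) / k
Z = ln(0.62/0.29) / 0.47 = ln(2.138) / 0.47 = 0.7598 / 0.47 = 1.617 km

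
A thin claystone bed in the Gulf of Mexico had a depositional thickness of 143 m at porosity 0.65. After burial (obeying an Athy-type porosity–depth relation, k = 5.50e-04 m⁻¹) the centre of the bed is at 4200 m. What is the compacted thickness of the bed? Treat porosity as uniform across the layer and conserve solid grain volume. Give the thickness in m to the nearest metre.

Working in km (1 km = 1000 m; k in km⁻¹ = k in m⁻¹ × 1000):
Porosity at 4.2 km: n = 0.65·exp(−0.55×4.2) = 0.0645
Solid-volume conservation: h(1−n) = h₀(1−n₀) ⇒ h = h₀·(1−n₀)/(1−n)
h = 0.143 × (1 − 0.65)/(1 − 0.0645) = 0.143 × 0.3741 = 0.0535 km

54 m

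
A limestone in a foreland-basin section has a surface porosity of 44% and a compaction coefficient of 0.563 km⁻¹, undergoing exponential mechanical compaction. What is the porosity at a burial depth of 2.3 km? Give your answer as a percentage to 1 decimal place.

12.1%

φ = φ₀·exp(−k·d) = 0.44 × exp(−0.563 × 2.3) = 0.44 × exp(−1.295)
  = 0.44 × 0.2739 = 0.1205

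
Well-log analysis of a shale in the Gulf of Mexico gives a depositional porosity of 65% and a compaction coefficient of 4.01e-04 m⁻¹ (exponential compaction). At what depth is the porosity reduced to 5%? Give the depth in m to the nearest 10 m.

6400 m

Working in km (1 km = 1000 m; k in km⁻¹ = k in m⁻¹ × 1000):
Invert Athy's law: d = ln(φ₀/φ) / k
d = ln(0.65/0.05) / 0.401 = ln(13) / 0.401 = 2.5649 / 0.401 = 6.396 km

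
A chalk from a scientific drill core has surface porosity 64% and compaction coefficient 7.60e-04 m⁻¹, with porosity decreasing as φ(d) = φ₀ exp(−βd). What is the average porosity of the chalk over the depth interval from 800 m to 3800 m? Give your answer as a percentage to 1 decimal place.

13.7%

Working in km (1 km = 1000 m; β in km⁻¹ = β in m⁻¹ × 1000):
⟨φ⟩ = (1/(d₂−d₁)) ∫ φ₀ e^(−βd) dd = φ₀·(e^(−β·d₁) − e^(−β·d₂)) / (β·(d₂−d₁))
e^(−0.76×0.8) = 0.5444; e^(−0.76×3.8) = 0.0557
⟨φ⟩ = 0.64 × (0.5444 − 0.0557) / (0.76 × 3) = 0.64 × 0.2144 = 0.1372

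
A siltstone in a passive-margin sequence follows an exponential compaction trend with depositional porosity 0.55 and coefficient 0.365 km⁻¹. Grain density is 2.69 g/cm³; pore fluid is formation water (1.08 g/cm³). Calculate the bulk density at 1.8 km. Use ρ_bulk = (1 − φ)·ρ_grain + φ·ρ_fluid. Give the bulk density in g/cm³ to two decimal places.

2.23 g/cm³

Porosity at depth: φ = 0.55·exp(−0.365×1.8) = 0.55×0.5184 = 0.2851
Bulk density: ρ_b = (1−φ)ρ_g + φ·ρ_f = 0.7149×2.69 + 0.2851×1.08
       = 1.923 + 0.308 = 2.231 g/cm³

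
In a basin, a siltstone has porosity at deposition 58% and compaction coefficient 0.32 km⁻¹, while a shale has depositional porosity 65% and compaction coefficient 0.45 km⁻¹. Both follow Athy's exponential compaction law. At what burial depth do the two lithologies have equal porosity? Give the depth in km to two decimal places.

0.88 km

Set n₀ₐ e^(−kₐz) = n₀ᵦ e^(−kᵦz) ⇒ ln(n₀ₐ/n₀ᵦ) = (kₐ − kᵦ)·z
z = ln(0.58/0.65) / (0.32 − 0.45) = -0.1139 / -0.13 = 0.876 km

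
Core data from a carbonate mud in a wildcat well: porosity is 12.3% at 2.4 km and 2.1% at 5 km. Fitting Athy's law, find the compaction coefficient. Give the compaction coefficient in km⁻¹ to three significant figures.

Athy: phi(Z) = phi₀ e^(−cZ) ⇒ phi₁/phi₂ = e^{c(Z₂−Z₁)} ⇒ c = ln(phi₁/phi₂)/(Z₂−Z₁)
c = ln(0.123/0.021) / (5 − 2.4) = ln(5.857) / 2.6 = 1.7677 / 2.6 = 0.6799 km⁻¹

0.680 km⁻¹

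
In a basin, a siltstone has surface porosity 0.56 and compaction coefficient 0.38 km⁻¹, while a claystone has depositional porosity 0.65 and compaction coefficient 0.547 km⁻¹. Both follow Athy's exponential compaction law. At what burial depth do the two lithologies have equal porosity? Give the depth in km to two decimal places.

Set n₀ₐ e^(−kₐZ) = n₀ᵦ e^(−kᵦZ) ⇒ ln(n₀ₐ/n₀ᵦ) = (kₐ − kᵦ)·Z
Z = ln(0.56/0.65) / (0.38 − 0.547) = -0.1490 / -0.167 = 0.892 km

0.89 km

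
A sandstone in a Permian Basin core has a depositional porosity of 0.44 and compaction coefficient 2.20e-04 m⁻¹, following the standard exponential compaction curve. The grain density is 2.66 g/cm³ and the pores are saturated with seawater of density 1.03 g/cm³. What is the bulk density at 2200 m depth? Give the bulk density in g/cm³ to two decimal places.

2.22 g/cm³

Working in km (1 km = 1000 m; β in km⁻¹ = β in m⁻¹ × 1000):
Porosity at depth: n = 0.44·exp(−0.22×2.2) = 0.44×0.6163 = 0.2712
Bulk density: ρ_b = (1−n)ρ_g + n·ρ_f = 0.7288×2.66 + 0.2712×1.03
       = 1.939 + 0.279 = 2.218 g/cm³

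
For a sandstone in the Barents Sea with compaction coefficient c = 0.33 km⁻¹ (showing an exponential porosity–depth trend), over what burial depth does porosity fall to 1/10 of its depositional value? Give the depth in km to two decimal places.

6.98 km

φ/φ₀ = 1/10 ⇒ exp(−c·z) = 1/10 ⇒ z = ln(10) / c
z = 2.3026 / 0.33 = 6.978 km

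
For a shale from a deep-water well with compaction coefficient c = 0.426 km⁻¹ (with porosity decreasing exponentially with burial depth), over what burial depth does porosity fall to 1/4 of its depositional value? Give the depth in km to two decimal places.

n/n₀ = 1/4 ⇒ exp(−c·d) = 1/4 ⇒ d = ln(4) / c
d = 1.3863 / 0.426 = 3.254 km

3.25 km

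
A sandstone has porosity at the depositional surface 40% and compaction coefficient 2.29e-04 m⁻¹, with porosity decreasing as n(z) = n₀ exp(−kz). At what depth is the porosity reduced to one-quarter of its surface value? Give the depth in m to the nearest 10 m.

6050 m

Working in km (1 km = 1000 m; k in km⁻¹ = k in m⁻¹ × 1000):
n/n₀ = 1/4 ⇒ exp(−k·z) = 1/4 ⇒ z = ln(4) / k
z = 1.3863 / 0.229 = 6.054 km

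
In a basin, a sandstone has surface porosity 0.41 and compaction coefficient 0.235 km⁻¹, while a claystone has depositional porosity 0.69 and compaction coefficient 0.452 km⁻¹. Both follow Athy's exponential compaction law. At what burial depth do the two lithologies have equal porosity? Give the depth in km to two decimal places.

2.40 km

Set phi₀ₐ e^(−cₐz) = phi₀ᵦ e^(−cᵦz) ⇒ ln(phi₀ₐ/phi₀ᵦ) = (cₐ − cᵦ)·z
z = ln(0.41/0.69) / (0.235 − 0.452) = -0.5205 / -0.217 = 2.399 km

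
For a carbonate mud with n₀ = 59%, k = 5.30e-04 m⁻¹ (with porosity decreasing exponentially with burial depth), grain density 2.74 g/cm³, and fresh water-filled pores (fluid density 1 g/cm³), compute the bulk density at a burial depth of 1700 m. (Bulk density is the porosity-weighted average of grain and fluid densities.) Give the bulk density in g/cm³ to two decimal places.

2.32 g/cm³

Working in km (1 km = 1000 m; k in km⁻¹ = k in m⁻¹ × 1000):
Porosity at depth: n = 0.59·exp(−0.53×1.7) = 0.59×0.4062 = 0.2396
Bulk density: ρ_b = (1−n)ρ_g + n·ρ_f = 0.7604×2.74 + 0.2396×1
       = 2.083 + 0.240 = 2.323 g/cm³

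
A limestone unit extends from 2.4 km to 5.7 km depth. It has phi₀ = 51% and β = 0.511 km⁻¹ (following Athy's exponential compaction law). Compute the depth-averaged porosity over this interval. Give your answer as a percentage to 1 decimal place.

7.2%

⟨phi⟩ = (1/(Z₂−Z₁)) ∫ phi₀ e^(−βZ) dZ = phi₀·(e^(−β·Z₁) − e^(−β·Z₂)) / (β·(Z₂−Z₁))
e^(−0.511×2.4) = 0.2933; e^(−0.511×5.7) = 0.0543
⟨phi⟩ = 0.51 × (0.2933 − 0.0543) / (0.511 × 3.3) = 0.51 × 0.1417 = 0.0723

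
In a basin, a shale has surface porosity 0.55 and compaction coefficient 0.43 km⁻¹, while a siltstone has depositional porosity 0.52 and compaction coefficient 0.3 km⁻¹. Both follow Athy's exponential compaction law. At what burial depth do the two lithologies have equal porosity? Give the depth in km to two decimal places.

0.43 km

Set φ₀ₐ e^(−kₐz) = φ₀ᵦ e^(−kᵦz) ⇒ ln(φ₀ₐ/φ₀ᵦ) = (kₐ − kᵦ)·z
z = ln(0.55/0.52) / (0.43 − 0.3) = 0.0561 / 0.13 = 0.431 km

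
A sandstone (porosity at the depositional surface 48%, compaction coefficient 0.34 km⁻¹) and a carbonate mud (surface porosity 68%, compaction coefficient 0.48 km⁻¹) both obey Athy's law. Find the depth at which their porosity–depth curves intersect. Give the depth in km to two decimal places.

2.49 km

Set phi₀ₐ e^(−kₐZ) = phi₀ᵦ e^(−kᵦZ) ⇒ ln(phi₀ₐ/phi₀ᵦ) = (kₐ − kᵦ)·Z
Z = ln(0.48/0.68) / (0.34 − 0.48) = -0.3483 / -0.14 = 2.488 km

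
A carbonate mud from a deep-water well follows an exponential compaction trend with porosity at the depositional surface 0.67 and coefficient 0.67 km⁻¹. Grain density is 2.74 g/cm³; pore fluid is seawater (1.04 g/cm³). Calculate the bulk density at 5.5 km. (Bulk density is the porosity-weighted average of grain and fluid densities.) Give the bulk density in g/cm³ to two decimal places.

Porosity at depth: phi = 0.67·exp(−0.67×5.5) = 0.67×0.0251 = 0.0168
Bulk density: ρ_b = (1−phi)ρ_g + phi·ρ_f = 0.9832×2.74 + 0.0168×1.04
       = 2.694 + 0.017 = 2.711 g/cm³

2.71 g/cm³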